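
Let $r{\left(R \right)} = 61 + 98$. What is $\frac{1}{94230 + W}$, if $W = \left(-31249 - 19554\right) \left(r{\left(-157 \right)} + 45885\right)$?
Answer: $- \frac{1}{2339079102} \approx -4.2752 \cdot 10^{-10}$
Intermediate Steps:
$r{\left(R \right)} = 159$
$W = -2339173332$ ($W = \left(-31249 - 19554\right) \left(159 + 45885\right) = \left(-50803\right) 46044 = -2339173332$)
$\frac{1}{94230 + W} = \frac{1}{94230 - 2339173332} = \frac{1}{-2339079102} = - \frac{1}{2339079102}$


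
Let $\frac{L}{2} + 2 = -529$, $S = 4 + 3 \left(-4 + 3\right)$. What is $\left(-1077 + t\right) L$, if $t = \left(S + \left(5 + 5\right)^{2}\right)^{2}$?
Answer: $-9689688$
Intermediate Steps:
$S = 1$ ($S = 4 + 3 \left(-1\right) = 4 - 3 = 1$)
$t = 10201$ ($t = \left(1 + \left(5 + 5\right)^{2}\right)^{2} = \left(1 + 10^{2}\right)^{2} = \left(1 + 100\right)^{2} = 101^{2} = 10201$)
$L = -1062$ ($L = -4 + 2 \left(-529\right) = -4 - 1058 = -1062$)
$\left(-1077 + t\right) L = \left(-1077 + 10201\right) \left(-1062\right) = 9124 \left(-1062\right) = -9689688$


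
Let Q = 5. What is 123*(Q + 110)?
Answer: 14145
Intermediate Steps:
123*(Q + 110) = 123*(5 + 110) = 123*115 = 14145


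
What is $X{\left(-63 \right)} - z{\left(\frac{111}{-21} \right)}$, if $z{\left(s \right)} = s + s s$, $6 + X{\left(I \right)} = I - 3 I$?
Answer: $\frac{4770}{49} \approx 97.347$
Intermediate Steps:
$X{\left(I \right)} = -6 - 2 I$ ($X{\left(I \right)} = -6 + \left(I - 3 I\right) = -6 - 2 I$)
$z{\left(s \right)} = s + s^{2}$
$X{\left(-63 \right)} - z{\left(\frac{111}{-21} \right)} = \left(-6 - -126\right) - \frac{111}{-21} \left(1 + \frac{111}{-21}\right) = \left(-6 + 126\right) - 111 \left(- \frac{1}{21}\right) \left(1 + 111 \left(- \frac{1}{21}\right)\right) = 120 - - \frac{37 \left(1 - \frac{37}{7}\right)}{7} = 120 - \left(- \frac{37}{7}\right) \left(- \frac{30}{7}\right) = 120 - \frac{1110}{49} = \frac{4770}{49}$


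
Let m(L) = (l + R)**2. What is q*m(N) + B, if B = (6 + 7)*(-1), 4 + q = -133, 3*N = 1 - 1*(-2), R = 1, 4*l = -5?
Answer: -345/16 ≈ -21.563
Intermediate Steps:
l = -5/4 (l = (1/4)*(-5) = -5/4 ≈ -1.2500)
N = 1 (N = (1 - 1*(-2))/3 = (1 + 2)/3 = (1/3)*3 = 1)
m(L) = 1/16 (m(L) = (-5/4 + 1)**2 = (-1/4)**2 = 1/16)
q = -137 (q = -4 - 133 = -137)
B = -13 (B = 13*(-1) = -13)
q*m(N) + B = -137*1/16 - 13 = -137/16 - 13 = -345/16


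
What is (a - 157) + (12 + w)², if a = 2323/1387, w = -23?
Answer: -47609/1387 ≈ -34.325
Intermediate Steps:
a = 2323/1387 (a = 2323*(1/1387) = 2323/1387 ≈ 1.6748)
(a - 157) + (12 + w)² = (2323/1387 - 157) + (12 - 23)² = -215436/1387 + (-11)² = -215436/1387 + 121 = -47609/1387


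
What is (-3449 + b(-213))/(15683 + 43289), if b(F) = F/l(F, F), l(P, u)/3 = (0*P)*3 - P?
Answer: -2587/44229 ≈ -0.058491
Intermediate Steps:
l(P, u) = -3*P (l(P, u) = 3*((0*P)*3 - P) = 3*(0*3 - P) = 3*(0 - P) = 3*(-P) = -3*P)
b(F) = -1/3 (b(F) = F/((-3*F)) = F*(-1/(3*F)) = -1/3)
(-3449 + b(-213))/(15683 + 43289) = (-3449 - 1/3)/(15683 + 43289) = -10348/3/58972 = -10348/3*1/58972 = -2587/44229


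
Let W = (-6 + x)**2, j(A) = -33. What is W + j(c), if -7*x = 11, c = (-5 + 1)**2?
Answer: 1192/49 ≈ 24.327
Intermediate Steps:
c = 16 (c = (-4)**2 = 16)
x = -11/7 (x = -1/7*11 = -11/7 ≈ -1.5714)
W = 2809/49 (W = (-6 - 11/7)**2 = (-53/7)**2 = 2809/49 ≈ 57.327)
W + j(c) = 2809/49 - 33 = 1192/49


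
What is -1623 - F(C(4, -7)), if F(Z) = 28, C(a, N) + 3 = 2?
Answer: -1651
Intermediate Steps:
C(a, N) = -1 (C(a, N) = -3 + 2 = -1)
-1623 - F(C(4, -7)) = -1623 - 1*28 = -1623 - 28 = -1651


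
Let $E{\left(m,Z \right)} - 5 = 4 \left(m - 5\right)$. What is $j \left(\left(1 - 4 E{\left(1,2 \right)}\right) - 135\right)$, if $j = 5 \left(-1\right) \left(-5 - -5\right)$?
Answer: $0$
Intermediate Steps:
$E{\left(m,Z \right)} = -15 + 4 m$ ($E{\left(m,Z \right)} = 5 + 4 \left(m - 5\right) = 5 + 4 \left(-5 + m\right) = 5 + \left(-20 + 4 m\right) = -15 + 4 m$)
$j = 0$ ($j = - 5 \left(-5 + 5\right) = \left(-5\right) 0 = 0$)
$j \left(\left(1 - 4 E{\left(1,2 \right)}\right) - 135\right) = 0 \left(\left(1 - 4 \left(-15 + 4 \cdot 1\right)\right) - 135\right) = 0 \left(\left(1 - 4 \left(-15 + 4\right)\right) - 135\right) = 0 \left(\left(1 - -44\right) - 135\right) = 0 \left(\left(1 + 44\right) - 135\right) = 0 \left(45 - 135\right) = 0 \left(-90\right) = 0$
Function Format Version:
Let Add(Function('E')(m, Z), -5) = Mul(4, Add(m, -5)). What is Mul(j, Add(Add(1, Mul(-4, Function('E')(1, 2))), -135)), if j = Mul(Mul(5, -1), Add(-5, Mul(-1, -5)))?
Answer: 0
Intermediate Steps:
Function('E')(m, Z) = Add(-15, Mul(4, m)) (Function('E')(m, Z) = Add(5, Mul(4, Add(m, -5))) = Add(5, Mul(4, Add(-5, m))) = Add(5, Add(-20, Mul(4, m))) = Add(-15, Mul(4, m)))
j = 0 (j = Mul(-5, Add(-5, 5)) = Mul(-5, 0) = 0)
Mul(j, Add(Add(1, Mul(-4, Function('E')(1, 2))), -135)) = Mul(0, Add(Add(1, Mul(-4, Add(-15, Mul(4, 1)))), -135)) = Mul(0, Add(Add(1, Mul(-4, Add(-15, 4))), -135)) = Mul(0, Add(Add(1, Mul(-4, -11)), -135)) = Mul(0, Add(Add(1, 44), -135)) = Mul(0, Add(45, -135)) = Mul(0, -90) = 0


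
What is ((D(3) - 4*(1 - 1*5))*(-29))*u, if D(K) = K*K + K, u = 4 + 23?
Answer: -21924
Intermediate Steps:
u = 27
D(K) = K + K² (D(K) = K² + K = K + K²)
((D(3) - 4*(1 - 1*5))*(-29))*u = ((3*(1 + 3) - 4*(1 - 1*5))*(-29))*27 = ((3*4 - 4*(1 - 5))*(-29))*27 = ((12 - 4*(-4))*(-29))*27 = ((12 + 16)*(-29))*27 = (28*(-29))*27 = -812*27 = -21924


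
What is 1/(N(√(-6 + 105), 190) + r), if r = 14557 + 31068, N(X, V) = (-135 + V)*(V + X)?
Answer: 2243/125764246 - 33*√11/628821230 ≈ 1.7661e-5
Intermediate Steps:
r = 45625
1/(N(√(-6 + 105), 190) + r) = 1/((190² - 135*190 - 135*√(-6 + 105) + 190*√(-6 + 105)) + 45625) = 1/((36100 - 25650 - 405*√11 + 190*√99) + 45625) = 1/((36100 - 25650 - 405*√11 + 190*(3*√11)) + 45625) = 1/((36100 - 25650 - 405*√11 + 570*√11) + 45625) = 1/((10450 + 165*√11) + 45625) = 1/(56075 + 165*√11)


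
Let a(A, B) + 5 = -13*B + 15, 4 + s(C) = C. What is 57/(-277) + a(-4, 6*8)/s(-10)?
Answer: 84640/1939 ≈ 43.651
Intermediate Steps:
s(C) = -4 + C
a(A, B) = 10 - 13*B (a(A, B) = -5 + (-13*B + 15) = -5 + (15 - 13*B) = 10 - 13*B)
57/(-277) + a(-4, 6*8)/s(-10) = 57/(-277) + (10 - 78*8)/(-4 - 10) = 57*(-1/277) + (10 - 13*48)/(-14) = -57/277 + (10 - 624)*(-1/14) = -57/277 - 614*(-1/14) = -57/277 + 307/7 = 84640/1939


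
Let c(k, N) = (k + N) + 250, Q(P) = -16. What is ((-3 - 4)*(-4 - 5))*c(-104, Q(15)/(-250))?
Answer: 1150254/125 ≈ 9202.0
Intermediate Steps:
c(k, N) = 250 + N + k (c(k, N) = (N + k) + 250 = 250 + N + k)
((-3 - 4)*(-4 - 5))*c(-104, Q(15)/(-250)) = ((-3 - 4)*(-4 - 5))*(250 - 16/(-250) - 104) = (-7*(-9))*(250 - 16*(-1/250) - 104) = 63*(250 + 8/125 - 104) = 63*(18258/125) = 1150254/125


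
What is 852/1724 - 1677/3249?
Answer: -10250/466773 ≈ -0.021959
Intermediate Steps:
852/1724 - 1677/3249 = 852*(1/1724) - 1677*1/3249 = 213/431 - 559/1083 = -10250/466773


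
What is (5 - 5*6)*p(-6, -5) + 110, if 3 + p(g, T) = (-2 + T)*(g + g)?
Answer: -1915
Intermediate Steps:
p(g, T) = -3 + 2*g*(-2 + T) (p(g, T) = -3 + (-2 + T)*(g + g) = -3 + (-2 + T)*(2*g) = -3 + 2*g*(-2 + T))
(5 - 5*6)*p(-6, -5) + 110 = (5 - 5*6)*(-3 - 4*(-6) + 2*(-5)*(-6)) + 110 = (5 - 30)*(-3 + 24 + 60) + 110 = -25*81 + 110 = -2025 + 110 = -1915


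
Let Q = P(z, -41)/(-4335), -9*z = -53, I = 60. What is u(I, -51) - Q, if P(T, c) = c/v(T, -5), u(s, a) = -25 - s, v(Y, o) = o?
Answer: -1842334/21675 ≈ -84.998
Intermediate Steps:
z = 53/9 (z = -⅑*(-53) = 53/9 ≈ 5.8889)
P(T, c) = -c/5 (P(T, c) = c/(-5) = c*(-⅕) = -c/5)
Q = -41/21675 (Q = -⅕*(-41)/(-4335) = (41/5)*(-1/4335) = -41/21675 ≈ -0.0018916)
u(I, -51) - Q = (-25 - 1*60) - 1*(-41/21675) = (-25 - 60) + 41/21675 = -85 + 41/21675 = -1842334/21675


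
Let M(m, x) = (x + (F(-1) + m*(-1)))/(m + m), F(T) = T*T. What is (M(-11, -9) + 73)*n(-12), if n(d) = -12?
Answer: -9618/11 ≈ -874.36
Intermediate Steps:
F(T) = T**2
M(m, x) = (1 + x - m)/(2*m) (M(m, x) = (x + ((-1)**2 + m*(-1)))/(m + m) = (x + (1 - m))/((2*m)) = (1 + x - m)*(1/(2*m)) = (1 + x - m)/(2*m))
(M(-11, -9) + 73)*n(-12) = ((1/2)*(1 - 9 - 1*(-11))/(-11) + 73)*(-12) = ((1/2)*(-1/11)*(1 - 9 + 11) + 73)*(-12) = ((1/2)*(-1/11)*3 + 73)*(-12) = (-3/22 + 73)*(-12) = (1603/22)*(-12) = -9618/11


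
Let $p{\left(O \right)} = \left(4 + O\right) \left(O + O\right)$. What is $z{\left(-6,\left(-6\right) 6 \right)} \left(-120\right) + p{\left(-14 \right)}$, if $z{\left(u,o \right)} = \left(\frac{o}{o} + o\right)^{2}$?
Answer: $-146720$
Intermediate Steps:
$p{\left(O \right)} = 2 O \left(4 + O\right)$ ($p{\left(O \right)} = \left(4 + O\right) 2 O = 2 O \left(4 + O\right)$)
$z{\left(u,o \right)} = \left(1 + o\right)^{2}$
$z{\left(-6,\left(-6\right) 6 \right)} \left(-120\right) + p{\left(-14 \right)} = \left(1 - 36\right)^{2} \left(-120\right) + 2 \left(-14\right) \left(4 - 14\right) = \left(1 - 36\right)^{2} \left(-120\right) + 2 \left(-14\right) \left(-10\right) = \left(-35\right)^{2} \left(-120\right) + 280 = 1225 \left(-120\right) + 280 = -147000 + 280 = -146720$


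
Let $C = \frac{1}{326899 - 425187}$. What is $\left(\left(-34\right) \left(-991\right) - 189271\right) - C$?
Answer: $- \frac{15291352175}{98288} \approx -1.5558 \cdot 10^{5}$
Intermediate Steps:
$C = - \frac{1}{98288}$ ($C = \frac{1}{-98288} = - \frac{1}{98288} \approx -1.0174 \cdot 10^{-5}$)
$\left(\left(-34\right) \left(-991\right) - 189271\right) - C = \left(\left(-34\right) \left(-991\right) - 189271\right) - - \frac{1}{98288} = \left(33694 - 189271\right) + \frac{1}{98288} = -155577 + \frac{1}{98288} = - \frac{15291352175}{98288}$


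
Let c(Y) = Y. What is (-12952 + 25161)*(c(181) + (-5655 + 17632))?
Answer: 148437022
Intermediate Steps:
(-12952 + 25161)*(c(181) + (-5655 + 17632)) = (-12952 + 25161)*(181 + (-5655 + 17632)) = 12209*(181 + 11977) = 12209*12158 = 148437022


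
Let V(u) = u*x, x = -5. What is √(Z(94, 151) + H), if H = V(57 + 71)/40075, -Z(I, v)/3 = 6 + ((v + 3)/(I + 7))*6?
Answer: 13*I*√176281605430/809515 ≈ 6.7425*I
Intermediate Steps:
V(u) = -5*u (V(u) = u*(-5) = -5*u)
Z(I, v) = -18 - 18*(3 + v)/(7 + I) (Z(I, v) = -3*(6 + ((v + 3)/(I + 7))*6) = -3*(6 + ((3 + v)/(7 + I))*6) = -3*(6 + 6*(3 + v)/(7 + I)) = -18 - 18*(3 + v)/(7 + I))
H = -128/8015 (H = -5*(57 + 71)/40075 = -5*128*(1/40075) = -640*1/40075 = -128/8015 ≈ -0.015970)
√(Z(94, 151) + H) = √(18*(-10 - 1*94 - 1*151)/(7 + 94) - 128/8015) = √(18*(-10 - 94 - 151)/101 - 128/8015) = √(18*(1/101)*(-255) - 128/8015) = √(-4590/101 - 128/8015) = √(-36801778/809515) = 13*I*√176281605430/809515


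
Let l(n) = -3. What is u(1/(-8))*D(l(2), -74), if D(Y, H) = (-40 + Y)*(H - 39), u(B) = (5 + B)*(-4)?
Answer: -189501/2 ≈ -94751.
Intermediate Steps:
u(B) = -20 - 4*B
D(Y, H) = (-40 + Y)*(-39 + H)
u(1/(-8))*D(l(2), -74) = (-20 - 4/(-8))*(1560 - 40*(-74) - 39*(-3) - 74*(-3)) = (-20 - 4*(-⅛))*(1560 + 2960 + 117 + 222) = (-20 + ½)*4859 = -39/2*4859 = -189501/2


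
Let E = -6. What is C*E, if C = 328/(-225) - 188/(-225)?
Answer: 56/15 ≈ 3.7333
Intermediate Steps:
C = -28/45 (C = 328*(-1/225) - 188*(-1/225) = -328/225 + 188/225 = -28/45 ≈ -0.62222)
C*E = -28/45*(-6) = 56/15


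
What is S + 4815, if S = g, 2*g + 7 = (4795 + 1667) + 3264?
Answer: 19349/2 ≈ 9674.5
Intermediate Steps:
g = 9719/2 (g = -7/2 + ((4795 + 1667) + 3264)/2 = -7/2 + (6462 + 3264)/2 = -7/2 + (½)*9726 = -7/2 + 4863 = 9719/2 ≈ 4859.5)
S = 9719/2 ≈ 4859.5
S + 4815 = 9719/2 + 4815 = 19349/2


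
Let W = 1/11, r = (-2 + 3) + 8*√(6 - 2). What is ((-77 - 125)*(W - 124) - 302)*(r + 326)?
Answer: 93297372/11 ≈ 8.4816e+6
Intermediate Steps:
r = 17 (r = 1 + 8*√4 = 1 + 8*2 = 1 + 16 = 17)
W = 1/11 ≈ 0.090909
((-77 - 125)*(W - 124) - 302)*(r + 326) = ((-77 - 125)*(1/11 - 124) - 302)*(17 + 326) = (-202*(-1363/11) - 302)*343 = (275326/11 - 302)*343 = (272004/11)*343 = 93297372/11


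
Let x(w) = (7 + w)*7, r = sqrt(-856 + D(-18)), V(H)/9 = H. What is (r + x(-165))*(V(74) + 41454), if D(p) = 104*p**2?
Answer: -46584720 + 84240*sqrt(8210) ≈ -3.8952e+7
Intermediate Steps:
V(H) = 9*H
r = 2*sqrt(8210) (r = sqrt(-856 + 104*(-18)**2) = sqrt(-856 + 104*324) = sqrt(-856 + 33696) = sqrt(32840) = 2*sqrt(8210) ≈ 181.22)
x(w) = 49 + 7*w
(r + x(-165))*(V(74) + 41454) = (2*sqrt(8210) + (49 + 7*(-165)))*(9*74 + 41454) = (2*sqrt(8210) + (49 - 1155))*(666 + 41454) = (2*sqrt(8210) - 1106)*42120 = (-1106 + 2*sqrt(8210))*42120 = -46584720 + 84240*sqrt(8210)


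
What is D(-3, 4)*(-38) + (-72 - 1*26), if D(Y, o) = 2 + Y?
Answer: -60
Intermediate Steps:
D(-3, 4)*(-38) + (-72 - 1*26) = (2 - 3)*(-38) + (-72 - 1*26) = -1*(-38) + (-72 - 26) = 38 - 98 = -60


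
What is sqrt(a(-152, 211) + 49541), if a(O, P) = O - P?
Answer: sqrt(49178) ≈ 221.76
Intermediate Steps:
sqrt(a(-152, 211) + 49541) = sqrt((-152 - 1*211) + 49541) = sqrt((-152 - 211) + 49541) = sqrt(-363 + 49541) = sqrt(49178)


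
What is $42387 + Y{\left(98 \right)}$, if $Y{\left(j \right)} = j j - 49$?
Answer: $51942$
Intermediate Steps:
$Y{\left(j \right)} = -49 + j^{2}$ ($Y{\left(j \right)} = j^{2} - 49 = -49 + j^{2}$)
$42387 + Y{\left(98 \right)} = 42387 - \left(49 - 98^{2}\right) = 42387 + \left(-49 + 9604\right) = 42387 + 9555 = 51942$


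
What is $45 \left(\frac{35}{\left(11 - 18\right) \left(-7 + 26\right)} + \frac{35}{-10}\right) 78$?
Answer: $- \frac{250965}{19} \approx -13209.0$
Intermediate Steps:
$45 \left(\frac{35}{\left(11 - 18\right) \left(-7 + 26\right)} + \frac{35}{-10}\right) 78 = 45 \left(\frac{35}{\left(-7\right) 19} + 35 \left(- \frac{1}{10}\right)\right) 78 = 45 \left(\frac{35}{-133} - \frac{7}{2}\right) 78 = 45 \left(35 \left(- \frac{1}{133}\right) - \frac{7}{2}\right) 78 = 45 \left(- \frac{5}{19} - \frac{7}{2}\right) 78 = 45 \left(- \frac{143}{38}\right) 78 = \left(- \frac{6435}{38}\right) 78 = - \frac{250965}{19}$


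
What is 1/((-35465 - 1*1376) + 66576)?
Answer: 1/29735 ≈ 3.3630e-5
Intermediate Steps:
1/((-35465 - 1*1376) + 66576) = 1/((-35465 - 1376) + 66576) = 1/(-36841 + 66576) = 1/29735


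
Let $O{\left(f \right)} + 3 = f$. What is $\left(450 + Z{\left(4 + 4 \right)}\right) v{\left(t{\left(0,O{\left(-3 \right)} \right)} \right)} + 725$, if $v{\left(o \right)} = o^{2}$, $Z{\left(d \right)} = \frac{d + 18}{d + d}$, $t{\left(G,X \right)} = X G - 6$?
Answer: $\frac{33967}{2} \approx 16984.0$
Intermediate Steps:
$O{\left(f \right)} = -3 + f$
$t{\left(G,X \right)} = -6 + G X$ ($t{\left(G,X \right)} = G X - 6 = -6 + G X$)
$Z{\left(d \right)} = \frac{18 + d}{2 d}$
$\left(450 + Z{\left(4 + 4 \right)}\right) v{\left(t{\left(0,O{\left(-3 \right)} \right)} \right)} + 725 = \left(450 + \frac{18 + \left(4 + 4\right)}{2 \left(4 + 4\right)}\right) \left(-6 + 0 \left(-3 - 3\right)\right)^{2} + 725 = \left(450 + \frac{18 + 8}{2 \cdot 8}\right) \left(-6 + 0 \left(-6\right)\right)^{2} + 725 = \left(450 + \frac{1}{2} \cdot \frac{1}{8} \cdot 26\right) \left(-6 + 0\right)^{2} + 725 = \left(450 + \frac{13}{8}\right) \left(-6\right)^{2} + 725 = \frac{3613}{8} \cdot 36 + 725 = \frac{32517}{2} + 725 = \frac{33967}{2}$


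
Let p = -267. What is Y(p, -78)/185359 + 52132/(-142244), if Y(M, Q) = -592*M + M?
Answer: 3195635270/6591551399 ≈ 0.48481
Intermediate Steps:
Y(M, Q) = -591*M
Y(p, -78)/185359 + 52132/(-142244) = -591*(-267)/185359 + 52132/(-142244) = 157797*(1/185359) + 52132*(-1/142244) = 157797/185359 - 13033/35561 = 3195635270/6591551399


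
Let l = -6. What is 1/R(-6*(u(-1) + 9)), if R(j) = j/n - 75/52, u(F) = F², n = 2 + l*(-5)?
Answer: -104/345 ≈ -0.30145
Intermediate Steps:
n = 32 (n = 2 - 6*(-5) = 2 + 30 = 32)
R(j) = -75/52 + j/32 (R(j) = j/32 - 75/52 = -75/52 + j/32)
1/R(-6*(u(-1) + 9)) = 1/(-75/52 + (-6*((-1)² + 9))/32) = 1/(-75/52 + (-6*(1 + 9))/32) = 1/(-75/52 + (-6*10)/32) = 1/(-75/52 + (1/32)*(-60)) = 1/(-75/52 - 15/8) = 1/(-345/104) = -104/345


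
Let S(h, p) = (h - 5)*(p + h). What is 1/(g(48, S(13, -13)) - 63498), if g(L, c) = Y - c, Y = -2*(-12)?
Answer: -1/63474 ≈ -1.5754e-5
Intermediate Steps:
Y = 24
S(h, p) = (-5 + h)*(h + p)
g(L, c) = 24 - c
1/(g(48, S(13, -13)) - 63498) = 1/((24 - (13² - 5*13 - 5*(-13) + 13*(-13))) - 63498) = 1/((24 - (169 - 65 + 65 - 169)) - 63498) = 1/((24 - 1*0) - 63498) = 1/((24 + 0) - 63498) = 1/(24 - 63498) = 1/(-63474) = -1/63474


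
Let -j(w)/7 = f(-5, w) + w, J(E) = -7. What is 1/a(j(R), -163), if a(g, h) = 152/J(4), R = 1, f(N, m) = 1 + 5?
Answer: -7/152 ≈ -0.046053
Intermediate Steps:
f(N, m) = 6
j(w) = -42 - 7*w (j(w) = -7*(6 + w) = -42 - 7*w)
a(g, h) = -152/7 (a(g, h) = 152/(-7) = 152*(-⅐) = -152/7)
1/a(j(R), -163) = 1/(-152/7) = -7/152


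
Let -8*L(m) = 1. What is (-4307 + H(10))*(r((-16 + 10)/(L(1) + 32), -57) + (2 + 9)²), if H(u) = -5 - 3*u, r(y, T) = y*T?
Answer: -48617374/85 ≈ -5.7197e+5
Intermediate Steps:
L(m) = -⅛ (L(m) = -⅛*1 = -⅛)
r(y, T) = T*y
(-4307 + H(10))*(r((-16 + 10)/(L(1) + 32), -57) + (2 + 9)²) = (-4307 + (-5 - 3*10))*(-57*(-16 + 10)/(-⅛ + 32) + (2 + 9)²) = (-4307 + (-5 - 30))*(-(-342)/255/8 + 11²) = (-4307 - 35)*(-(-342)*8/255 + 121) = -4342*(-57*(-16/85) + 121) = -4342*(912/85 + 121) = -4342*11197/85 = -48617374/85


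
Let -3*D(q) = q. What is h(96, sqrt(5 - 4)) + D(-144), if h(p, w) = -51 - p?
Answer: -99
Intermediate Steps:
D(q) = -q/3
h(96, sqrt(5 - 4)) + D(-144) = (-51 - 1*96) - 1/3*(-144) = (-51 - 96) + 48 = -147 + 48 = -99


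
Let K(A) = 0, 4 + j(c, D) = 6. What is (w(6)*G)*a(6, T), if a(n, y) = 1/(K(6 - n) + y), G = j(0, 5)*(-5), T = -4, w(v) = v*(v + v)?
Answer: 180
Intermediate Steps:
j(c, D) = 2 (j(c, D) = -4 + 6 = 2)
w(v) = 2*v² (w(v) = v*(2*v) = 2*v²)
G = -10 (G = 2*(-5) = -10)
a(n, y) = 1/y (a(n, y) = 1/(0 + y) = 1/y)
(w(6)*G)*a(6, T) = ((2*6²)*(-10))/(-4) = ((2*36)*(-10))*(-¼) = (72*(-10))*(-¼) = -720*(-¼) = 180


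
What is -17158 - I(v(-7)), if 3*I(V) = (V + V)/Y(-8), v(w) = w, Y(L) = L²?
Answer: -1647161/96 ≈ -17158.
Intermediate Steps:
I(V) = V/96 (I(V) = ((V + V)/((-8)²))/3 = ((2*V)/64)/3 = ((2*V)*(1/64))/3 = (V/32)/3 = V/96)
-17158 - I(v(-7)) = -17158 - (-7)/96 = -17158 - 1*(-7/96) = -17158 + 7/96 = -1647161/96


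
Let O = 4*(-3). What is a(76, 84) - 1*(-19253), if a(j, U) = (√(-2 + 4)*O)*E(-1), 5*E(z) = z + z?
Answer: 19253 + 24*√2/5 ≈ 19260.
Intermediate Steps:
E(z) = 2*z/5 (E(z) = (z + z)/5 = (2*z)/5 = 2*z/5)
O = -12
a(j, U) = 24*√2/5 (a(j, U) = (√(-2 + 4)*(-12))*((⅖)*(-1)) = (√2*(-12))*(-⅖) = -12*√2*(-⅖) = 24*√2/5)
a(76, 84) - 1*(-19253) = 24*√2/5 - 1*(-19253) = 24*√2/5 + 19253 = 19253 + 24*√2/5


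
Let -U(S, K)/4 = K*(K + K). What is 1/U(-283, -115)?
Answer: -1/105800 ≈ -9.4518e-6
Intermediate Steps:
U(S, K) = -8*K² (U(S, K) = -4*K*(K + K) = -4*K*2*K = -8*K²)
1/U(-283, -115) = 1/(-8*(-115)²) = 1/(-8*13225) = 1/(-105800) = -1/105800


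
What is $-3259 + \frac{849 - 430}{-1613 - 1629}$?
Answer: $- \frac{10566097}{3242} \approx -3259.1$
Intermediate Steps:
$-3259 + \frac{849 - 430}{-1613 - 1629} = -3259 + \frac{419}{-3242} = -3259 + 419 \left(- \frac{1}{3242}\right) = -3259 - \frac{419}{3242} = - \frac{10566097}{3242}$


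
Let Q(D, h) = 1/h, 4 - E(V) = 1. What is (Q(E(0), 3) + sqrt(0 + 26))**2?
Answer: 235/9 + 2*sqrt(26)/3 ≈ 29.510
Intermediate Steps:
E(V) = 3 (E(V) = 4 - 1*1 = 4 - 1 = 3)
(Q(E(0), 3) + sqrt(0 + 26))**2 = (1/3 + sqrt(0 + 26))**2 = (1/3 + sqrt(26))**2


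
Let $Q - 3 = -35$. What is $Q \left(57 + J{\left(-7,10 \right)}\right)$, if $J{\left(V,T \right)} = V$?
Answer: $-1600$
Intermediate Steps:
$Q = -32$ ($Q = 3 - 35 = -32$)
$Q \left(57 + J{\left(-7,10 \right)}\right) = - 32 \left(57 - 7\right) = \left(-32\right) 50 = -1600$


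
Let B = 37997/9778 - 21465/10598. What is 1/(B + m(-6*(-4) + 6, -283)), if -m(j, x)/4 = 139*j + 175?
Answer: -25906811/450212173321 ≈ -5.7544e-5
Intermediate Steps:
m(j, x) = -700 - 556*j (m(j, x) = -4*(139*j + 175) = -4*(175 + 139*j) = -700 - 556*j)
B = 48201859/25906811 (B = 37997*(1/9778) - 21465*1/10598 = 37997/9778 - 21465/10598 = 48201859/25906811 ≈ 1.8606)
1/(B + m(-6*(-4) + 6, -283)) = 1/(48201859/25906811 + (-700 - 556*(-6*(-4) + 6))) = 1/(48201859/25906811 + (-700 - 556*(24 + 6))) = 1/(48201859/25906811 + (-700 - 556*30)) = 1/(48201859/25906811 + (-700 - 16680)) = 1/(48201859/25906811 - 17380) = 1/(-450212173321/25906811) = -25906811/450212173321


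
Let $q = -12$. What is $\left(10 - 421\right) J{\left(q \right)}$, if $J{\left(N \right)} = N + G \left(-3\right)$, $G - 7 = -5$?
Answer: $7398$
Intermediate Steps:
$G = 2$ ($G = 7 - 5 = 2$)
$J{\left(N \right)} = -6 + N$ ($J{\left(N \right)} = N + 2 \left(-3\right) = N - 6 = -6 + N$)
$\left(10 - 421\right) J{\left(q \right)} = \left(10 - 421\right) \left(-6 - 12\right) = \left(-411\right) \left(-18\right) = 7398$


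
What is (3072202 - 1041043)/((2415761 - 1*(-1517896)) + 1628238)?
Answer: 677053/1853965 ≈ 0.36519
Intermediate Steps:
(3072202 - 1041043)/((2415761 - 1*(-1517896)) + 1628238) = 2031159/((2415761 + 1517896) + 1628238) = 2031159/(3933657 + 1628238) = 2031159/5561895 = 2031159*(1/5561895) = 677053/1853965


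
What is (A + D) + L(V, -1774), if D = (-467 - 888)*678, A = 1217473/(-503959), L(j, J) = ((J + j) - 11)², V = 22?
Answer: 1103406429888/503959 ≈ 2.1895e+6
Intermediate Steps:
L(j, J) = (-11 + J + j)²
A = -1217473/503959 (A = 1217473*(-1/503959) = -1217473/503959 ≈ -2.4158)
D = -918690 (D = -1355*678 = -918690)
(A + D) + L(V, -1774) = (-1217473/503959 - 918690) + (-11 - 1774 + 22)² = -462983311183/503959 + (-1763)² = -462983311183/503959 + 3108169 = 1103406429888/503959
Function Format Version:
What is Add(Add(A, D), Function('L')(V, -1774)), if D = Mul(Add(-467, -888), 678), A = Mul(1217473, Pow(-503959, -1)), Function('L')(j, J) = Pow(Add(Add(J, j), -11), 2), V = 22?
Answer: Rational(1103406429888, 503959) ≈ 2.1895e+6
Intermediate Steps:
Function('L')(j, J) = Pow(Add(-11, J, j), 2)
A = Rational(-1217473, 503959) (A = Mul(1217473, Rational(-1, 503959)) = Rational(-1217473, 503959) ≈ -2.4158)
D = -918690 (D = Mul(-1355, 678) = -918690)
Add(Add(A, D), Function('L')(V, -1774)) = Add(Add(Rational(-1217473, 503959), -918690), Pow(Add(-11, -1774, 22), 2)) = Add(Rational(-462983311183, 503959), Pow(-1763, 2)) = Add(Rational(-462983311183, 503959), 3108169) = Rational(1103406429888, 503959)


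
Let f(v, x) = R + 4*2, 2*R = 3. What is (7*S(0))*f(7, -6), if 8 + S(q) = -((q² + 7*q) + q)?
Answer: -532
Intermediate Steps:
R = 3/2 (R = (½)*3 = 3/2 ≈ 1.5000)
f(v, x) = 19/2 (f(v, x) = 3/2 + 4*2 = 3/2 + 8 = 19/2)
S(q) = -8 - q² - 8*q (S(q) = -8 - ((q² + 7*q) + q) = -8 - (q² + 8*q) = -8 + (-q² - 8*q) = -8 - q² - 8*q)
(7*S(0))*f(7, -6) = (7*(-8 - 1*0² - 8*0))*(19/2) = (7*(-8 - 1*0 + 0))*(19/2) = (7*(-8 + 0 + 0))*(19/2) = (7*(-8))*(19/2) = -56*19/2 = -532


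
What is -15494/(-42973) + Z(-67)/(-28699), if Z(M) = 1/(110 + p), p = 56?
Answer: 73813899823/204724833082 ≈ 0.36055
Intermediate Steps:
Z(M) = 1/166 (Z(M) = 1/(110 + 56) = 1/166)
-15494/(-42973) + Z(-67)/(-28699) = -15494/(-42973) + (1/166)/(-28699) = -15494*(-1/42973) + (1/166)*(-1/28699) = 15494/42973 - 1/4764034 = 73813899823/204724833082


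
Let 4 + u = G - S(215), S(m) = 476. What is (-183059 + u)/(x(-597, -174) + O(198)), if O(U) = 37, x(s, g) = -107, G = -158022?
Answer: 341561/70 ≈ 4879.4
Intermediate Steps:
u = -158502 (u = -4 + (-158022 - 1*476) = -4 + (-158022 - 476) = -4 - 158498 = -158502)
(-183059 + u)/(x(-597, -174) + O(198)) = (-183059 - 158502)/(-107 + 37) = -341561/(-70) = -341561*(-1/70) = 341561/70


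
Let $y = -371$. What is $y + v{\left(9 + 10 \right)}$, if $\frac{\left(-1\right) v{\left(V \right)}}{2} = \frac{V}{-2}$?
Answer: $-352$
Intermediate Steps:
$v{\left(V \right)} = V$ ($v{\left(V \right)} = - 2 \frac{V}{-2} = - 2 V \left(- \frac{1}{2}\right) = - 2 \left(- \frac{V}{2}\right) = V$)
$y + v{\left(9 + 10 \right)} = -371 + \left(9 + 10\right) = -371 + 19 = -352$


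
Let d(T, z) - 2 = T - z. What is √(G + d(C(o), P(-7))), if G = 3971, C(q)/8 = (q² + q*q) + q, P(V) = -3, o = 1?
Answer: 20*√10 ≈ 63.246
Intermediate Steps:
C(q) = 8*q + 16*q² (C(q) = 8*((q² + q*q) + q) = 8*((q² + q²) + q) = 8*(2*q² + q) = 8*(q + 2*q²) = 8*q + 16*q²)
d(T, z) = 2 + T - z (d(T, z) = 2 + (T - z) = 2 + T - z)
√(G + d(C(o), P(-7))) = √(3971 + (2 + 8*1*(1 + 2*1) - 1*(-3))) = √(3971 + (2 + 8*1*(1 + 2) + 3)) = √(3971 + (2 + 8*1*3 + 3)) = √(3971 + (2 + 24 + 3)) = √(3971 + 29) = √4000 = 20*√10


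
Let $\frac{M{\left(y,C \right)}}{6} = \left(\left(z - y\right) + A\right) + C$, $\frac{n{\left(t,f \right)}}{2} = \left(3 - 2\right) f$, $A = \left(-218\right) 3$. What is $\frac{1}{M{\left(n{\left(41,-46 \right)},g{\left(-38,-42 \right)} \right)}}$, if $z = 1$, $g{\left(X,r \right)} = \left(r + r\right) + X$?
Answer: $- \frac{1}{4098} \approx -0.00024402$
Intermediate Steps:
$g{\left(X,r \right)} = X + 2 r$ ($g{\left(X,r \right)} = 2 r + X = X + 2 r$)
$A = -654$
$n{\left(t,f \right)} = 2 f$ ($n{\left(t,f \right)} = 2 \left(3 - 2\right) f = 2 \cdot 1 f = 2 f$)
$M{\left(y,C \right)} = -3918 - 6 y + 6 C$ ($M{\left(y,C \right)} = 6 \left(\left(\left(1 - y\right) - 654\right) + C\right) = 6 \left(\left(-653 - y\right) + C\right) = 6 \left(-653 + C - y\right) = -3918 - 6 y + 6 C$)
$\frac{1}{M{\left(n{\left(41,-46 \right)},g{\left(-38,-42 \right)} \right)}} = \frac{1}{-3918 - 6 \cdot 2 \left(-46\right) + 6 \left(-38 + 2 \left(-42\right)\right)} = \frac{1}{-3918 - -552 + 6 \left(-38 - 84\right)} = \frac{1}{-3918 + 552 + 6 \left(-122\right)} = \frac{1}{-3918 + 552 - 732} = \frac{1}{-4098} = - \frac{1}{4098}$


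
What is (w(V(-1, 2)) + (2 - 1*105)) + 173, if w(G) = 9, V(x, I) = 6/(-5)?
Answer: 79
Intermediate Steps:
V(x, I) = -6/5 (V(x, I) = 6*(-⅕) = -6/5)
(w(V(-1, 2)) + (2 - 1*105)) + 173 = (9 + (2 - 1*105)) + 173 = (9 + (2 - 105)) + 173 = (9 - 103) + 173 = -94 + 173 = 79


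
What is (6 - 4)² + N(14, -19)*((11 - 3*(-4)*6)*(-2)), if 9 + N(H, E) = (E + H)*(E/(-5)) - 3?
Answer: 5150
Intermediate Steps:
N(H, E) = -12 - E*(E + H)/5 (N(H, E) = -9 + ((E + H)*(E/(-5)) - 3) = -9 + ((E + H)*(E*(-⅕)) - 3) = -9 + ((E + H)*(-E/5) - 3) = -9 + (-E*(E + H)/5 - 3) = -9 + (-3 - E*(E + H)/5) = -12 - E*(E + H)/5)
(6 - 4)² + N(14, -19)*((11 - 3*(-4)*6)*(-2)) = (6 - 4)² + (-12 - ⅕*(-19)² - ⅕*(-19)*14)*((11 - 3*(-4)*6)*(-2)) = 2² + (-12 - ⅕*361 + 266/5)*((11 + 12*6)*(-2)) = 4 + (-12 - 361/5 + 266/5)*((11 + 72)*(-2)) = 4 - 2573*(-2) = 4 - 31*(-166) = 4 + 5146 = 5150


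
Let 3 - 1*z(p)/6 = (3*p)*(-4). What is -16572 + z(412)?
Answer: 13110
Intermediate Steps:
z(p) = 18 + 72*p (z(p) = 18 - 6*3*p*(-4) = 18 - (-72)*p = 18 + 72*p)
-16572 + z(412) = -16572 + (18 + 72*412) = -16572 + (18 + 29664) = -16572 + 29682 = 13110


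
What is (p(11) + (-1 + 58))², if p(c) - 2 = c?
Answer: 4900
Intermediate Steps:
p(c) = 2 + c
(p(11) + (-1 + 58))² = ((2 + 11) + (-1 + 58))² = (13 + 57)² = 70² = 4900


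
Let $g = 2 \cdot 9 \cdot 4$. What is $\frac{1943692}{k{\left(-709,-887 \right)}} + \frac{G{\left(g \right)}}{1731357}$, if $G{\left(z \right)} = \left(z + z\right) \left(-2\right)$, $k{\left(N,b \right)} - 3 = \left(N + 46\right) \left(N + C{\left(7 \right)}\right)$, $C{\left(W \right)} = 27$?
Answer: $\frac{373899391708}{86985107037} \approx 4.2984$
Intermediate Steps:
$k{\left(N,b \right)} = 3 + \left(27 + N\right) \left(46 + N\right)$ ($k{\left(N,b \right)} = 3 + \left(N + 46\right) \left(N + 27\right) = 3 + \left(46 + N\right) \left(27 + N\right) = 3 + \left(27 + N\right) \left(46 + N\right)$)
$g = 72$ ($g = 18 \cdot 4 = 72$)
$G{\left(z \right)} = - 4 z$ ($G{\left(z \right)} = 2 z \left(-2\right) = - 4 z$)
$\frac{1943692}{k{\left(-709,-887 \right)}} + \frac{G{\left(g \right)}}{1731357} = \frac{1943692}{1245 + \left(-709\right)^{2} + 73 \left(-709\right)} + \frac{\left(-4\right) 72}{1731357} = \frac{1943692}{1245 + 502681 - 51757} - \frac{32}{192373} = \frac{1943692}{452169} - \frac{32}{192373} = \frac{373899391708}{86985107037}$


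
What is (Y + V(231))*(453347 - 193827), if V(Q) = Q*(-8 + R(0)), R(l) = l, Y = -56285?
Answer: -15086676160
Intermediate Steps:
V(Q) = -8*Q (V(Q) = Q*(-8 + 0) = Q*(-8) = -8*Q)
(Y + V(231))*(453347 - 193827) = (-56285 - 8*231)*(453347 - 193827) = (-56285 - 1848)*259520 = -58133*259520 = -15086676160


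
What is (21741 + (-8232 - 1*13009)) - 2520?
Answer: -2020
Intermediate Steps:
(21741 + (-8232 - 1*13009)) - 2520 = (21741 + (-8232 - 13009)) - 2520 = (21741 - 21241) - 2520 = 500 - 2520 = -2020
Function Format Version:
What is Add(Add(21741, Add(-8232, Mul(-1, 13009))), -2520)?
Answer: -2020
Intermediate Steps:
Add(Add(21741, Add(-8232, Mul(-1, 13009))), -2520) = Add(Add(21741, Add(-8232, -13009)), -2520) = Add(Add(21741, -21241), -2520) = Add(500, -2520) = -2020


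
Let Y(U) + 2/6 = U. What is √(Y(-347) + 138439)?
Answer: 5*√49713/3 ≈ 371.61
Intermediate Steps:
Y(U) = -⅓ + U
√(Y(-347) + 138439) = √((-⅓ - 347) + 138439) = √(-1042/3 + 138439) = √(414275/3) = 5*√49713/3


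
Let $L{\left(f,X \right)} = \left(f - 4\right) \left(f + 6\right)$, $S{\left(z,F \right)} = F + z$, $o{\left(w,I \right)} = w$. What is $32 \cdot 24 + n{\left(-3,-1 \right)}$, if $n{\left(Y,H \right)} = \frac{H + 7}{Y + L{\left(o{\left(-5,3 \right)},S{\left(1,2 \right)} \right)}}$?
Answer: $\frac{1535}{2} \approx 767.5$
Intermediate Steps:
$L{\left(f,X \right)} = \left(-4 + f\right) \left(6 + f\right)$
$n{\left(Y,H \right)} = \frac{7 + H}{-9 + Y}$ ($n{\left(Y,H \right)} = \frac{H + 7}{Y + \left(-24 + \left(-5\right)^{2} + 2 \left(-5\right)\right)} = \frac{7 + H}{Y - 9} = \frac{7 + H}{-9 + Y}$)
$32 \cdot 24 + n{\left(-3,-1 \right)} = 32 \cdot 24 + \frac{7 - 1}{-9 - 3} = 768 + \frac{1}{-12} \cdot 6 = 768 - \frac{1}{2} = \frac{1535}{2}$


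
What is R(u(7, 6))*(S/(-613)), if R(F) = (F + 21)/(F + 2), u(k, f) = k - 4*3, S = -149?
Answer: -2384/1839 ≈ -1.2964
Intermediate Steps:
u(k, f) = -12 + k (u(k, f) = k - 12 = -12 + k)
R(F) = (21 + F)/(2 + F)
R(u(7, 6))*(S/(-613)) = ((21 + (-12 + 7))/(2 + (-12 + 7)))*(-149/(-613)) = ((21 - 5)/(2 - 5))*(-149*(-1/613)) = (16/(-3))*(149/613) = -1/3*16*(149/613) = -16/3*149/613 = -2384/1839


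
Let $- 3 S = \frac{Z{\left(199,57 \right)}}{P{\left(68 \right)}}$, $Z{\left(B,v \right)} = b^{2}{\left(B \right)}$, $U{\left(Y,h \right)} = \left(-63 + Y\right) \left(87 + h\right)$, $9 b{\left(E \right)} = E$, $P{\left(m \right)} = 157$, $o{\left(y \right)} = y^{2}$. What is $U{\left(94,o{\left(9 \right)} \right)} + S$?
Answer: $\frac{198650807}{38151} \approx 5207.0$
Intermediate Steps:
$b{\left(E \right)} = \frac{E}{9}$
$Z{\left(B,v \right)} = \frac{B^{2}}{81}$ ($Z{\left(B,v \right)} = \left(\frac{B}{9}\right)^{2} = \frac{B^{2}}{81}$)
$S = - \frac{39601}{38151}$ ($S = - \frac{\frac{199^{2}}{81} \cdot \frac{1}{157}}{3} = - \frac{\frac{1}{81} \cdot 39601 \cdot \frac{1}{157}}{3} = - \frac{\frac{39601}{81} \cdot \frac{1}{157}}{3} = \left(- \frac{1}{3}\right) \frac{39601}{12717} = - \frac{39601}{38151} \approx -1.038$)
$U{\left(94,o{\left(9 \right)} \right)} + S = \left(-5481 - 63 \cdot 9^{2} + 87 \cdot 94 + 94 \cdot 9^{2}\right) - \frac{39601}{38151} = \left(-5481 - 5103 + 8178 + 94 \cdot 81\right) - \frac{39601}{38151} = \left(-5481 - 5103 + 8178 + 7614\right) - \frac{39601}{38151} = 5208 - \frac{39601}{38151} = \frac{198650807}{38151}$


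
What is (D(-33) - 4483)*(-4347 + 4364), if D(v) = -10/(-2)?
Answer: -76126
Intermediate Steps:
D(v) = 5 (D(v) = -10*(-½) = 5)
(D(-33) - 4483)*(-4347 + 4364) = (5 - 4483)*(-4347 + 4364) = -4478*17 = -76126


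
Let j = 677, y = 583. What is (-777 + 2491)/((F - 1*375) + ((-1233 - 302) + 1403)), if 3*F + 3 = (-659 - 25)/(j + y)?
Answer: -179970/53359 ≈ -3.3728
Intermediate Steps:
F = -124/105 (F = -1 + ((-659 - 25)/(677 + 583))/3 = -1 + (-684/1260)/3 = -1 + (-684*1/1260)/3 = -1 + (⅓)*(-19/35) = -1 - 19/105 = -124/105 ≈ -1.1810)
(-777 + 2491)/((F - 1*375) + ((-1233 - 302) + 1403)) = (-777 + 2491)/((-124/105 - 1*375) + ((-1233 - 302) + 1403)) = 1714/((-124/105 - 375) + (-1535 + 1403)) = 1714/(-39499/105 - 132) = 1714/(-53359/105) = 1714*(-105/53359) = -179970/53359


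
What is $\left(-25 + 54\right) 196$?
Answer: $5684$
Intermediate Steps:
$\left(-25 + 54\right) 196 = 29 \cdot 196 = 5684$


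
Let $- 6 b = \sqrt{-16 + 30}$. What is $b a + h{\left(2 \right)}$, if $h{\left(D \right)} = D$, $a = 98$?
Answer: $2 - \frac{49 \sqrt{14}}{3} \approx -59.114$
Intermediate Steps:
$b = - \frac{\sqrt{14}}{6}$ ($b = - \frac{\sqrt{-16 + 30}}{6} = - \frac{\sqrt{14}}{6} \approx -0.62361$)
$b a + h{\left(2 \right)} = - \frac{\sqrt{14}}{6} \cdot 98 + 2 = - \frac{49 \sqrt{14}}{3} + 2 = 2 - \frac{49 \sqrt{14}}{3}$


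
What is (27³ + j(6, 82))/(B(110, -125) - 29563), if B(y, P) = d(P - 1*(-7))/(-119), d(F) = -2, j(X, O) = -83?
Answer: -466480/703599 ≈ -0.66299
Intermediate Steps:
B(y, P) = 2/119 (B(y, P) = -2/(-119) = -2*(-1/119) = 2/119)
(27³ + j(6, 82))/(B(110, -125) - 29563) = (27³ - 83)/(2/119 - 29563) = (19683 - 83)/(-3517995/119) = 19600*(-119/3517995) = -466480/703599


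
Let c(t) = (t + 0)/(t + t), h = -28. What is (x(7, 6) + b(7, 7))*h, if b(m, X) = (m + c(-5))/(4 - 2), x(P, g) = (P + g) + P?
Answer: -665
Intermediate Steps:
x(P, g) = g + 2*P
c(t) = 1/2 (c(t) = t/((2*t)) = t*(1/(2*t)) = 1/2)
b(m, X) = 1/4 + m/2 (b(m, X) = (m + 1/2)/(4 - 2) = (1/2 + m)/2 = (1/2 + m)*(1/2) = 1/4 + m/2)
(x(7, 6) + b(7, 7))*h = ((6 + 2*7) + (1/4 + (1/2)*7))*(-28) = ((6 + 14) + (1/4 + 7/2))*(-28) = (20 + 15/4)*(-28) = (95/4)*(-28) = -665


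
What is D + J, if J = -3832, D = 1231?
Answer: -2601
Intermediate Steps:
D + J = 1231 - 3832 = -2601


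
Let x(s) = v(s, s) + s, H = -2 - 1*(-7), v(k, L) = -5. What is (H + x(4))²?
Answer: 16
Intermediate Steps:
H = 5 (H = -2 + 7 = 5)
x(s) = -5 + s
(H + x(4))² = (5 + (-5 + 4))² = (5 - 1)² = 4² = 16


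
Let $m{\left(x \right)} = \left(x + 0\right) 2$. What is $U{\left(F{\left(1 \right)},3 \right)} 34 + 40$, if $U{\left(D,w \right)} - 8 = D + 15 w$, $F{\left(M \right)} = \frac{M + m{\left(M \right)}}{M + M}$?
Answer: $1893$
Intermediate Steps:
$m{\left(x \right)} = 2 x$ ($m{\left(x \right)} = x 2 = 2 x$)
$F{\left(M \right)} = \frac{3}{2}$ ($F{\left(M \right)} = \frac{M + 2 M}{M + M} = \frac{3 M}{2 M} = 3 M \frac{1}{2 M} = \frac{3}{2}$)
$U{\left(D,w \right)} = 8 + D + 15 w$ ($U{\left(D,w \right)} = 8 + \left(D + 15 w\right) = 8 + D + 15 w$)
$U{\left(F{\left(1 \right)},3 \right)} 34 + 40 = \left(8 + \frac{3}{2} + 15 \cdot 3\right) 34 + 40 = \left(8 + \frac{3}{2} + 45\right) 34 + 40 = \frac{109}{2} \cdot 34 + 40 = 1853 + 40 = 1893$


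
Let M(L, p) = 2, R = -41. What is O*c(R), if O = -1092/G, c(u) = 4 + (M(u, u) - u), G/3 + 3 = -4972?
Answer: 17108/4975 ≈ 3.4388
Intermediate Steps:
G = -14925 (G = -9 + 3*(-4972) = -9 - 14916 = -14925)
c(u) = 6 - u (c(u) = 4 + (2 - u) = 6 - u)
O = 364/4975 (O = -1092/(-14925) = -1092*(-1/14925) = 364/4975 ≈ 0.073166)
O*c(R) = 364*(6 - 1*(-41))/4975 = 364*(6 + 41)/4975 = (364/4975)*47 = 17108/4975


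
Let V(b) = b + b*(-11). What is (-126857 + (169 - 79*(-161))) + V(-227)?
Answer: -111699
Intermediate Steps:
V(b) = -10*b (V(b) = b - 11*b = -10*b)
(-126857 + (169 - 79*(-161))) + V(-227) = (-126857 + (169 - 79*(-161))) - 10*(-227) = (-126857 + (169 + 12719)) + 2270 = (-126857 + 12888) + 2270 = -113969 + 2270 = -111699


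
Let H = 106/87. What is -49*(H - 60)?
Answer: 250586/87 ≈ 2880.3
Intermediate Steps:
H = 106/87 (H = 106*(1/87) = 106/87 ≈ 1.2184)
-49*(H - 60) = -49*(106/87 - 60) = -49*(-5114/87) = 250586/87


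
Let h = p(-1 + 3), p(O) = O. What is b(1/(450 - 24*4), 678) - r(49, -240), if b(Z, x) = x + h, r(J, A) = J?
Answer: 631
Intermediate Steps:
h = 2 (h = -1 + 3 = 2)
b(Z, x) = 2 + x (b(Z, x) = x + 2 = 2 + x)
b(1/(450 - 24*4), 678) - r(49, -240) = (2 + 678) - 1*49 = 680 - 49 = 631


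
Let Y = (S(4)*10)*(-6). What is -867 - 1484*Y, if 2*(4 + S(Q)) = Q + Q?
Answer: -867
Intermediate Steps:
S(Q) = -4 + Q (S(Q) = -4 + (Q + Q)/2 = -4 + (2*Q)/2 = -4 + Q)
Y = 0 (Y = ((-4 + 4)*10)*(-6) = (0*10)*(-6) = 0*(-6) = 0)
-867 - 1484*Y = -867 - 1484*0 = -867 + 0 = -867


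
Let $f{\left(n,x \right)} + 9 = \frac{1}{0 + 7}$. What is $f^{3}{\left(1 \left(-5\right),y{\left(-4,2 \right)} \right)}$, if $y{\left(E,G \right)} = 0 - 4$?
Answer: $- \frac{238328}{343} \approx -694.83$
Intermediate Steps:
$y{\left(E,G \right)} = -4$ ($y{\left(E,G \right)} = 0 - 4 = -4$)
$f{\left(n,x \right)} = - \frac{62}{7}$ ($f{\left(n,x \right)} = -9 + \frac{1}{0 + 7} = -9 + \frac{1}{7} = - \frac{62}{7}$)
$f^{3}{\left(1 \left(-5\right),y{\left(-4,2 \right)} \right)} = \left(- \frac{62}{7}\right)^{3} = - \frac{238328}{343}$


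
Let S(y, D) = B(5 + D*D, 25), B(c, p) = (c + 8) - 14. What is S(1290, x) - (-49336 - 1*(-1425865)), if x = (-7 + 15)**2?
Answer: -1372434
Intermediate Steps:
x = 64 (x = 8**2 = 64)
B(c, p) = -6 + c (B(c, p) = (8 + c) - 14 = -6 + c)
S(y, D) = -1 + D**2 (S(y, D) = -6 + (5 + D*D) = -6 + (5 + D**2) = -1 + D**2)
S(1290, x) - (-49336 - 1*(-1425865)) = (-1 + 64**2) - (-49336 - 1*(-1425865)) = (-1 + 4096) - (-49336 + 1425865) = 4095 - 1*1376529 = 4095 - 1376529 = -1372434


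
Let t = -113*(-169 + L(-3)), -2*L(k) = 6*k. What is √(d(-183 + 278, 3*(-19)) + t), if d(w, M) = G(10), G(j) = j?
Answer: 3*√2010 ≈ 134.50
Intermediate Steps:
L(k) = -3*k
d(w, M) = 10
t = 18080 (t = -113*(-169 - 3*(-3)) = -113*(-169 + 9) = -113*(-160) = 18080)
√(d(-183 + 278, 3*(-19)) + t) = √(10 + 18080) = √18090 = 3*√2010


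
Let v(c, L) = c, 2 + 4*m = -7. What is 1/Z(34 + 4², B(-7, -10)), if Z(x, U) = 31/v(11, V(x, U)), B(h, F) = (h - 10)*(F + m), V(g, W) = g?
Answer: 11/31 ≈ 0.35484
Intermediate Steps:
m = -9/4 (m = -½ + (¼)*(-7) = -½ - 7/4 = -9/4 ≈ -2.2500)
B(h, F) = (-10 + h)*(-9/4 + F) (B(h, F) = (h - 10)*(F - 9/4) = (-10 + h)*(-9/4 + F))
Z(x, U) = 31/11
1/Z(34 + 4², B(-7, -10)) = 1/(31/11) = 11/31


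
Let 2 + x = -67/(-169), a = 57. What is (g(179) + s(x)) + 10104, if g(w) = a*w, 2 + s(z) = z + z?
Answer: 3431003/169 ≈ 20302.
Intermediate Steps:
x = -271/169 (x = -2 - 67/(-169) = -2 - 67*(-1/169) = -2 + 67/169 = -271/169 ≈ -1.6035)
s(z) = -2 + 2*z (s(z) = -2 + (z + z) = -2 + 2*z)
g(w) = 57*w
(g(179) + s(x)) + 10104 = (57*179 + (-2 + 2*(-271/169))) + 10104 = (10203 + (-2 - 542/169)) + 10104 = (10203 - 880/169) + 10104 = 1723427/169 + 10104 = 3431003/169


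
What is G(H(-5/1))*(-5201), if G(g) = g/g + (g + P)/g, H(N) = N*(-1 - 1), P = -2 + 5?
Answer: -119623/10 ≈ -11962.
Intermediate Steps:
P = 3
H(N) = -2*N (H(N) = N*(-2) = -2*N)
G(g) = 1 + (3 + g)/g (G(g) = g/g + (g + 3)/g = 1 + (3 + g)/g)
G(H(-5/1))*(-5201) = (2 + 3/((-(-10)/1)))*(-5201) = (2 + 3/((-(-10))))*(-5201) = (2 + 3/((-2*(-5))))*(-5201) = (2 + 3/10)*(-5201) = (23/10)*(-5201) = -119623/10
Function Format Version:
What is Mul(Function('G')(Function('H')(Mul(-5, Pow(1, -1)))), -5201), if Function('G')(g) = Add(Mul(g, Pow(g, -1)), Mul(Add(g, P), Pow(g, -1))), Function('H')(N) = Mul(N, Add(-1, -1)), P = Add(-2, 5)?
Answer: Rational(-119623, 10) ≈ -11962.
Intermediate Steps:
P = 3
Function('H')(N) = Mul(-2, N) (Function('H')(N) = Mul(N, -2) = Mul(-2, N))
Function('G')(g) = Add(1, Mul(Pow(g, -1), Add(3, g))) (Function('G')(g) = Add(Mul(g, Pow(g, -1)), Mul(Add(g, 3), Pow(g, -1))) = Add(1, Mul(Add(3, g), Pow(g, -1))) = Add(1, Mul(Pow(g, -1), Add(3, g))))
Mul(Function('G')(Function('H')(Mul(-5, Pow(1, -1)))), -5201) = Mul(Add(2, Mul(3, Pow(Mul(-2, Mul(-5, Pow(1, -1))), -1))), -5201) = Mul(Add(2, Mul(3, Pow(Mul(-2, Mul(-5, 1)), -1))), -5201) = Mul(Add(2, Mul(3, Pow(Mul(-2, -5), -1))), -5201) = Mul(Add(2, Mul(3, Pow(10, -1))), -5201) = Mul(Add(2, Mul(3, Rational(1, 10))), -5201) = Mul(Add(2, Rational(3, 10)), -5201) = Mul(Rational(23, 10), -5201) = Rational(-119623, 10)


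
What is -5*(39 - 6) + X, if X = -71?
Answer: -236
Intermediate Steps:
-5*(39 - 6) + X = -5*(39 - 6) - 71 = -5*33 - 71 = -165 - 71 = -236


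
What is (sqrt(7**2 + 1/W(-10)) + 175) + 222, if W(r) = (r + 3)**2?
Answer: 397 + sqrt(2402)/7 ≈ 404.00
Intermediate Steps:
W(r) = (3 + r)**2
(sqrt(7**2 + 1/W(-10)) + 175) + 222 = (sqrt(7**2 + 1/((3 - 10)**2)) + 175) + 222 = (sqrt(49 + 1/((-7)**2)) + 175) + 222 = (sqrt(49 + 1/49) + 175) + 222 = (sqrt(2402/49) + 175) + 222 = (sqrt(2402)/7 + 175) + 222 = (175 + sqrt(2402)/7) + 222 = 397 + sqrt(2402)/7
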